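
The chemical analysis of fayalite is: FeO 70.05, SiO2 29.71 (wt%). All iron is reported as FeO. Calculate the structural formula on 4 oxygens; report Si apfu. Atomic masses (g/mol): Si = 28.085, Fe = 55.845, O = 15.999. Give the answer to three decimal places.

70.05 wt% FeO ÷ 71.844 g/mol = 0.97503 mol, giving 0.97503 Fe and 0.97503 O.
29.71 wt% SiO2 ÷ 60.083 g/mol = 0.49448 mol, giving 0.49448 Si and 0.98896 O.
Oxygen sums to 1.96399; scaling by 4/1.96399 = 2.03667 puts the formula on 4 O.
Si: 0.49448 × 2.03667 = 1.007 atoms per formula unit.

1.007 Si apfu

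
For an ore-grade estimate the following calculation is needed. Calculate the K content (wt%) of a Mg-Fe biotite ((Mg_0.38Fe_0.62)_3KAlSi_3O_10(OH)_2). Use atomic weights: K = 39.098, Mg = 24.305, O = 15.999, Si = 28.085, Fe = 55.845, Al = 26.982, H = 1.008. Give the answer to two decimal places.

Molar mass of (Mg_0.38Fe_0.62)_3KAlSi_3O_10(OH)_2: 1.14×24.305 + 1.86×55.845 + 1×39.098 + 1×26.982 + 3×28.085 + 12×15.999 + 2×1.008 = 475.918 g/mol.
Mass of K per formula unit: 1 × 39.098 = 39.098 g.
Weight fraction K = 39.098 / 475.918 = 0.0822.

8.22 wt%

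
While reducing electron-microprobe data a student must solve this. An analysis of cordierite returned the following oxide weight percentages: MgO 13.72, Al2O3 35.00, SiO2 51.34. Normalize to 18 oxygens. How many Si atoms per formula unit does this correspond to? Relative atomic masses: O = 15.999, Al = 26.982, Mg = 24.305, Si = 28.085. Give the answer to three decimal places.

13.72 wt% MgO ÷ 40.304 g/mol = 0.34041 mol, giving 0.34041 Mg and 0.34041 O.
35.00 wt% Al2O3 ÷ 101.961 g/mol = 0.34327 mol, giving 0.68654 Al and 1.02981 O.
51.34 wt% SiO2 ÷ 60.083 g/mol = 0.85448 mol, giving 0.85448 Si and 1.70896 O.
Oxygen sums to 3.07918; scaling by 18/3.07918 = 5.84571 puts the formula on 18 O.
Si: 0.85448 × 5.84571 = 4.995 atoms per formula unit.

4.995 Si apfu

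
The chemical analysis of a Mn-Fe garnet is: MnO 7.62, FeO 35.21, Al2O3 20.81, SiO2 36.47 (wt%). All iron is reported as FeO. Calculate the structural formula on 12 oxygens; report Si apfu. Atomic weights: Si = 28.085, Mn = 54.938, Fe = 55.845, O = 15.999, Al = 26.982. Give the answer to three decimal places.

MnO (M=70.937): mol = 0.10742; Mn = 0.10742, O = 0.10742.
FeO (M=71.844): mol = 0.49009; Fe = 0.49009, O = 0.49009.
Al2O3 (M=101.961): mol = 0.20410; Al = 0.40820, O = 0.61230.
SiO2 (M=60.083): mol = 0.60699; Si = 0.60699, O = 1.21398.
ΣO = 2.42379; factor = 12/ΣO = 4.95092.
Si apfu = 0.60699 × 4.95092 = 3.005.

3.005 Si apfu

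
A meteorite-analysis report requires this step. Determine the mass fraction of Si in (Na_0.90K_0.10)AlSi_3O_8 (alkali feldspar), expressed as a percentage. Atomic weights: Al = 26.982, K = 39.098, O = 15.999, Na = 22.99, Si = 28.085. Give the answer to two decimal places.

31.94 weight percent

Formula mass = 0.90×22.99 + 0.10×39.098 + 1×26.982 + 3×28.085 + 8×15.999 = 263.830 g/mol, of which 84.255 g is Si.
So Si makes up 84.255/263.830 = 0.3194 of the mass, i.e. 31.94%.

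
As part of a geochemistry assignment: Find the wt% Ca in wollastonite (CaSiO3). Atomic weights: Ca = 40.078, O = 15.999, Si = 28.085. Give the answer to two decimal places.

Formula mass = 1·40.078 + 1·28.085 + 3·15.999 = 116.160 g/mol, of which 40.078 g is Ca.
So Ca makes up 40.078/116.160 = 0.3450 of the mass, i.e. 34.50%.

34.50 wt%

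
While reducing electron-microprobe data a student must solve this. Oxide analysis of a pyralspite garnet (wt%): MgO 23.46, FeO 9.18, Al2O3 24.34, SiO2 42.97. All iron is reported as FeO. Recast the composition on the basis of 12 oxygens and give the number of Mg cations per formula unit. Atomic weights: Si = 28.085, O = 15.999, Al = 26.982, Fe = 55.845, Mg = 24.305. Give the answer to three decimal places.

23.46 wt% MgO ÷ 40.304 g/mol = 0.58208 mol, giving 0.58208 Mg and 0.58208 O.
9.18 wt% FeO ÷ 71.844 g/mol = 0.12778 mol, giving 0.12778 Fe and 0.12778 O.
24.34 wt% Al2O3 ÷ 101.961 g/mol = 0.23872 mol, giving 0.47744 Al and 0.71616 O.
42.97 wt% SiO2 ÷ 60.083 g/mol = 0.71518 mol, giving 0.71518 Si and 1.43036 O.
Oxygen sums to 2.85638; scaling by 12/2.85638 = 4.20112 puts the formula on 12 O.
Mg: 0.58208 × 4.20112 = 2.445 atoms per formula unit.

2.445 Mg apfu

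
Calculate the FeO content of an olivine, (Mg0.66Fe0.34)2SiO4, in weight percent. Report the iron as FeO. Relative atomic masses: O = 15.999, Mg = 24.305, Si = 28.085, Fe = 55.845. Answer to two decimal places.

30.13 wt%

Formula mass = 162.138 g/mol.
0.68 Fe → 0.6800 mol FeO per formula unit; M(FeO) = 71.844, so FeO mass = 48.854 g.
48.854/162.138 × 100 = 30.13 wt%.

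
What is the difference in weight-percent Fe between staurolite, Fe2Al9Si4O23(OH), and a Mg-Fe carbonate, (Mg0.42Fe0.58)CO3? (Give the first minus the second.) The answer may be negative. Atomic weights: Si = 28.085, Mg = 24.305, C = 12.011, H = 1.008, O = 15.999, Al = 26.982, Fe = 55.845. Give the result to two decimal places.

First mineral: 111.690 g Fe in 851.852 g formula = 13.11 wt% Fe.
Second mineral: 32.390 g Fe in 102.606 g formula = 31.57 wt% Fe.
13.11% − 31.57% gives a difference of -18.46 percentage points.

-18.46 percentage points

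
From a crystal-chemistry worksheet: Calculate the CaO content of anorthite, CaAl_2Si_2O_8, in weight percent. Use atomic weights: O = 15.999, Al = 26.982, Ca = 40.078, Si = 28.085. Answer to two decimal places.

20.16 wt%

Molar mass of CaAl_2Si_2O_8 = 1×40.078 + 2×26.982 + 2×28.085 + 8×15.999 = 278.204 g/mol.
Each formula unit contains 1 Ca, equivalent to 1/1 = 1.0000 mol CaO.
M(CaO) = 1×40.078 + 1×15.999 = 56.077 g/mol.
Mass of CaO per formula unit = 1.0000 × 56.077 = 56.077 g.
CaO wt% = 56.077 / 278.204 × 100 = 20.16%.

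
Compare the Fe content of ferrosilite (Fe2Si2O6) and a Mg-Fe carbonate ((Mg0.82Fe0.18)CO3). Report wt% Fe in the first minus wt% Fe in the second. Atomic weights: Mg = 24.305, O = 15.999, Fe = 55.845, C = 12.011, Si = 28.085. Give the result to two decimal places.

First mineral: 111.690 g Fe in 263.854 g formula = 42.33 wt% Fe.
Second mineral: 10.052 g Fe in 89.990 g formula = 11.17 wt% Fe.
42.33% − 11.17% gives a difference of 31.16 percentage points.

31.16 percentage points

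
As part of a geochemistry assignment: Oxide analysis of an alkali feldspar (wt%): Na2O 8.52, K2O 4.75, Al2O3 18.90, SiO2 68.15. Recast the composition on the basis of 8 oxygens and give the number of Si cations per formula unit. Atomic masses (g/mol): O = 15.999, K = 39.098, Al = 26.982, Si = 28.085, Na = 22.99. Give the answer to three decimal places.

Na2O: 8.52/61.979 = 0.13747 mol → 0.27494 mol Na, 0.13747 mol O.
K2O: 4.75/94.195 = 0.05043 mol → 0.10086 mol K, 0.05043 mol O.
Al2O3: 18.90/101.961 = 0.18536 mol → 0.37072 mol Al, 0.55608 mol O.
SiO2: 68.15/60.083 = 1.13426 mol → 1.13426 mol Si, 2.26852 mol O.
Total oxygen = 3.01250 mol. Normalization factor = 8/3.01250 = 2.65560.
Si per 8 O = 1.13426 × 2.65560 = 3.012.

3.012 Si apfu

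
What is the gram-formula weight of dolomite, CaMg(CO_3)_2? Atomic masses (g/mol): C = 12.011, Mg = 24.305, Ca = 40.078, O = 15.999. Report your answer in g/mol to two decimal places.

Ca: 1 × 40.078 = 40.0780
Mg: 1 × 24.305 = 24.3050
C: 2 × 12.011 = 24.0220
O: 6 × 15.999 = 95.9940
Summing the contributions gives the formula mass.

184.40 g/mol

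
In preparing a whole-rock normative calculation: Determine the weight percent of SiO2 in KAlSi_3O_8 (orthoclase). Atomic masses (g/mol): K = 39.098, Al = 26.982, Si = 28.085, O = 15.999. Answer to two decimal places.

64.76 wt%

Molar mass of KAlSi_3O_8 = 1*39.098 + 1*26.982 + 3*28.085 + 8*15.999 = 278.327 g/mol.
Each formula unit contains 3 Si, equivalent to 3/1 = 3.0000 mol SiO2.
M(SiO2) = 1×28.085 + 2×15.999 = 60.083 g/mol.
Mass of SiO2 per formula unit = 3.0000 × 60.083 = 180.249 g.
SiO2 wt% = 180.249 / 278.327 × 100 = 64.76%.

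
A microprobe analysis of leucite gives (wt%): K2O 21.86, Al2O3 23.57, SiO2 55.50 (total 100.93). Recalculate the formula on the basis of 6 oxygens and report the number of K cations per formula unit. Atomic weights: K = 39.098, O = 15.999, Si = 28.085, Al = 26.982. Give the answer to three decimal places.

1.004 K apfu

K2O (M=94.195): mol = 0.23207; K = 0.46414, O = 0.23207.
Al2O3 (M=101.961): mol = 0.23117; Al = 0.46234, O = 0.69351.
SiO2 (M=60.083): mol = 0.92372; Si = 0.92372, O = 1.84744.
ΣO = 2.77302; factor = 6/ΣO = 2.16371.
K apfu = 0.46414 × 2.16371 = 1.004.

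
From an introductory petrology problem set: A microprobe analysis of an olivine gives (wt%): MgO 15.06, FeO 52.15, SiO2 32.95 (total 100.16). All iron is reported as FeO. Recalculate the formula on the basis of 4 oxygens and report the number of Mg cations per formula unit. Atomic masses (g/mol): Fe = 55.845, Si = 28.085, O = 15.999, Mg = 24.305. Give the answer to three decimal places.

MgO (M=40.304): mol = 0.37366; Mg = 0.37366, O = 0.37366.
FeO (M=71.844): mol = 0.72588; Fe = 0.72588, O = 0.72588.
SiO2 (M=60.083): mol = 0.54841; Si = 0.54841, O = 1.09682.
ΣO = 2.19636; factor = 4/ΣO = 1.82120.
Mg apfu = 0.37366 × 1.82120 = 0.681.

0.681 Mg apfu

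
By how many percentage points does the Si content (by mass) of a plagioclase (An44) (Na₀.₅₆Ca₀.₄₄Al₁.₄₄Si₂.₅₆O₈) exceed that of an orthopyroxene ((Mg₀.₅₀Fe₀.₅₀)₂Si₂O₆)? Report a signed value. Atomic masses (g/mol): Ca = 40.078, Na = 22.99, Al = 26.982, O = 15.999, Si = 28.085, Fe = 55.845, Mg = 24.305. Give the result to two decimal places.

First mineral: 71.898 g Si in 269.252 g formula = 26.70 wt% Si.
Second mineral: 56.170 g Si in 232.314 g formula = 24.18 wt% Si.
26.70% − 24.18% gives a difference of 2.52 percentage points.

2.52 percentage points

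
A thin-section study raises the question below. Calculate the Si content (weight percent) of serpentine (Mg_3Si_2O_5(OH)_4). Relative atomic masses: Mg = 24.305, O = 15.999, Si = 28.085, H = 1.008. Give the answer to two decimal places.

M(Mg_3Si_2O_5(OH)_4) = 277.108 g/mol.
Si contributes 2 × 28.085 = 56.170 g per mole.
56.170/277.108 = 0.2027 → 20.27%.

20.27 weight percent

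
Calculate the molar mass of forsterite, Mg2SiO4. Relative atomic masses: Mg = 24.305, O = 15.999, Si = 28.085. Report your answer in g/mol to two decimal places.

M = 2×24.305 + 1×28.085 + 4×15.999

140.69 g/mol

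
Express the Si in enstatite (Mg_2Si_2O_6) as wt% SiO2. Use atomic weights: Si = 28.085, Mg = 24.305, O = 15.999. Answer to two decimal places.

M(Mg_2Si_2O_6) = 200.774 g/mol; M(SiO2) = 60.083 g/mol.
Moles SiO2 per formula unit = 2 Si ÷ 1 = 2.0000.
SiO2 fraction = (2.0000 × 60.083) / 200.774 = 120.166/200.774 = 0.5985.

59.85 wt%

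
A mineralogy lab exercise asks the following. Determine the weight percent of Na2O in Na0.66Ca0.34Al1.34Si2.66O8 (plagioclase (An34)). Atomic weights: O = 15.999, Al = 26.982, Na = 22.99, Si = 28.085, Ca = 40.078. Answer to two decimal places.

7.64 wt%

M(Na0.66Ca0.34Al1.34Si2.66O8) = 267.654 g/mol; M(Na2O) = 61.979 g/mol.
Moles Na2O per formula unit = 0.66 Na ÷ 2 = 0.3300.
Na2O fraction = (0.3300 × 61.979) / 267.654 = 20.453/267.654 = 0.0764.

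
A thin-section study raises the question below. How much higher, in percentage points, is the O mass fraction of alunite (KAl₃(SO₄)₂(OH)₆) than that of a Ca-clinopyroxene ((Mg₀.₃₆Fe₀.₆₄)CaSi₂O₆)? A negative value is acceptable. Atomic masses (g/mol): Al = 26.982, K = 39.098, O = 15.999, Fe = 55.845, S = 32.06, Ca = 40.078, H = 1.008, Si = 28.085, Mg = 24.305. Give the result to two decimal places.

First mineral: 223.986 g O in 414.198 g formula = 54.08 wt% O.
Second mineral: 95.994 g O in 236.733 g formula = 40.55 wt% O.
54.08% − 40.55% gives a difference of 13.53 percentage points.

13.53 percentage points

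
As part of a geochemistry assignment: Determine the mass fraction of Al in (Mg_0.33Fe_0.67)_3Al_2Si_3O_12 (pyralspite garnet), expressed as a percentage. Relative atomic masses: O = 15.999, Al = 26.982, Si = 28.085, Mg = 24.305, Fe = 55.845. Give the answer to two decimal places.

M((Mg_0.33Fe_0.67)_3Al_2Si_3O_12) = 466.517 g/mol.
Al contributes 2 × 26.982 = 53.964 g per mole.
53.964/466.517 = 0.1157 → 11.57%.

11.57 wt%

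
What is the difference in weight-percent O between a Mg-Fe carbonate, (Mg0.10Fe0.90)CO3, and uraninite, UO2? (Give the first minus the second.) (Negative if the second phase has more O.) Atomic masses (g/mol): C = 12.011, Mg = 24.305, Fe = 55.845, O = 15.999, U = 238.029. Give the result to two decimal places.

M((Mg0.10Fe0.90)CO3) = 112.699 g/mol, so wt% O = 47.997/112.699 × 100 = 42.59%.
M(UO2) = 270.027 g/mol, so wt% O = 31.998/270.027 × 100 = 11.85%.
42.59 − 11.85 = 30.74 pp.

30.74 percentage points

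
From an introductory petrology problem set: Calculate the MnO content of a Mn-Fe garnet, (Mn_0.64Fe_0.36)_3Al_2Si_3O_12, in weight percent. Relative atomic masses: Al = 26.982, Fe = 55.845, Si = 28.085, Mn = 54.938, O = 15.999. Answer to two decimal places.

Formula mass = 496.001 g/mol.
1.92 Mn → 1.9200 mol MnO per formula unit; M(MnO) = 70.937, so MnO mass = 136.199 g.
136.199/496.001 × 100 = 27.46 wt%.

27.46 wt%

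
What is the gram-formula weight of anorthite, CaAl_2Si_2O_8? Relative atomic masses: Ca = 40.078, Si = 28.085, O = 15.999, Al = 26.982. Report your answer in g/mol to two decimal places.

M = 1×40.078 + 2×26.982 + 2×28.085 + 8×15.999

278.20 g/mol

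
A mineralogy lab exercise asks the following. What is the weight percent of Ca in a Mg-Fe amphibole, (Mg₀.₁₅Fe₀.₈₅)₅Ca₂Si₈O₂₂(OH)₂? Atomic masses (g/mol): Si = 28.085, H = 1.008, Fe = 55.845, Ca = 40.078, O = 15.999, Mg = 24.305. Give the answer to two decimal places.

8.47 weight percent

Molar mass of (Mg₀.₁₅Fe₀.₈₅)₅Ca₂Si₈O₂₂(OH)₂: 0.75·24.305 + 4.25·55.845 + 2·40.078 + 8·28.085 + 24·15.999 + 2·1.008 = 946.398 g/mol.
Mass of Ca per formula unit: 2 × 40.078 = 80.156 g.
Weight fraction Ca = 80.156 / 946.398 = 0.0847.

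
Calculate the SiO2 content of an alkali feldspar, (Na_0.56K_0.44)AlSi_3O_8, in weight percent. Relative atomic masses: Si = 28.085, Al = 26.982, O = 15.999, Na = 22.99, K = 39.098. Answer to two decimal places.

M((Na_0.56K_0.44)AlSi_3O_8) = 269.307 g/mol; M(SiO2) = 60.083 g/mol.
Moles SiO2 per formula unit = 3 Si ÷ 1 = 3.0000.
SiO2 fraction = (3.0000 × 60.083) / 269.307 = 180.249/269.307 = 0.6693.

66.93 wt%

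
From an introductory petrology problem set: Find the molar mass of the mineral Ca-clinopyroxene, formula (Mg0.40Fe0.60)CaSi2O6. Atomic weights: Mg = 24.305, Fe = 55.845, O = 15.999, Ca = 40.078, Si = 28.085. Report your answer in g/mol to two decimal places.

M = 0.40·24.305 + 0.60·55.845 + 1·40.078 + 2·28.085 + 6·15.999

235.47 g/mol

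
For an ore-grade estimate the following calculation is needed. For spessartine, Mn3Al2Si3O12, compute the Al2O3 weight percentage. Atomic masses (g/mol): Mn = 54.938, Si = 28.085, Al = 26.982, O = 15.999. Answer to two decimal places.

Molar mass of Mn3Al2Si3O12 = 3·54.938 + 2·26.982 + 3·28.085 + 12·15.999 = 495.021 g/mol.
Each formula unit contains 2 Al, equivalent to 2/2 = 1.0000 mol Al2O3.
M(Al2O3) = 2×26.982 + 3×15.999 = 101.961 g/mol.
Mass of Al2O3 per formula unit = 1.0000 × 101.961 = 101.961 g.
Al2O3 wt% = 101.961 / 495.021 × 100 = 20.60%.

20.60 wt%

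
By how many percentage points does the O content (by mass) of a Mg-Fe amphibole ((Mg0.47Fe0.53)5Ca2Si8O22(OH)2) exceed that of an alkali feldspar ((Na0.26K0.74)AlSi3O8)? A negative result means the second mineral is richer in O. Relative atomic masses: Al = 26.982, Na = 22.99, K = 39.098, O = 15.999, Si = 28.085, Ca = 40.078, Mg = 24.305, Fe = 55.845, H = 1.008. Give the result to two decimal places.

-3.83 percentage points

M((Mg0.47Fe0.53)5Ca2Si8O22(OH)2) = 895.934 g/mol, so wt% O = 383.976/895.934 × 100 = 42.86%.
M((Na0.26K0.74)AlSi3O8) = 274.139 g/mol, so wt% O = 127.992/274.139 × 100 = 46.69%.
42.86 − 46.69 = -3.83 pp.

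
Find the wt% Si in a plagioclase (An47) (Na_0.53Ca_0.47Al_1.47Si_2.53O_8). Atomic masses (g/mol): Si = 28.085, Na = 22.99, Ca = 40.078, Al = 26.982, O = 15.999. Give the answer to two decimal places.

26.34 mass %

M(Na_0.53Ca_0.47Al_1.47Si_2.53O_8) = 269.732 g/mol.
Si contributes 2.53 × 28.085 = 71.055 g per mole.
71.055/269.732 = 0.2634 → 26.34%.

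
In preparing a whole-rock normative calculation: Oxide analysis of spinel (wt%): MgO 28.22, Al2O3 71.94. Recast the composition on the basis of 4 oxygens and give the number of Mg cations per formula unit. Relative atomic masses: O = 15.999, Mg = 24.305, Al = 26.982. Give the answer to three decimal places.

MgO (M=40.304): mol = 0.70018; Mg = 0.70018, O = 0.70018.
Al2O3 (M=101.961): mol = 0.70556; Al = 1.41112, O = 2.11668.
ΣO = 2.81686; factor = 4/ΣO = 1.42002.
Mg apfu = 0.70018 × 1.42002 = 0.994.

0.994 Mg apfu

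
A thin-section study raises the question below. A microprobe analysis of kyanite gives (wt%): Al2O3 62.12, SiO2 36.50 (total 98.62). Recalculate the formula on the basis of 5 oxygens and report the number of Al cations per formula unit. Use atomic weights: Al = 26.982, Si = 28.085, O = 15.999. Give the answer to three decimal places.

2.002 Al apfu

62.12 wt% Al2O3 ÷ 101.961 g/mol = 0.60925 mol, giving 1.21850 Al and 1.82775 O.
36.50 wt% SiO2 ÷ 60.083 g/mol = 0.60749 mol, giving 0.60749 Si and 1.21498 O.
Oxygen sums to 3.04273; scaling by 5/3.04273 = 1.64326 puts the formula on 5 O.
Al: 1.21850 × 1.64326 = 2.002 atoms per formula unit.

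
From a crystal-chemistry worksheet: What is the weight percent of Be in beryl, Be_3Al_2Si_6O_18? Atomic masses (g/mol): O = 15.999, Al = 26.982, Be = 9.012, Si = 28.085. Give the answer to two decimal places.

Formula mass = 3*9.012 + 2*26.982 + 6*28.085 + 18*15.999 = 537.492 g/mol, of which 27.036 g is Be.
So Be makes up 27.036/537.492 = 0.0503 of the mass, i.e. 5.03%.

5.03 weight percent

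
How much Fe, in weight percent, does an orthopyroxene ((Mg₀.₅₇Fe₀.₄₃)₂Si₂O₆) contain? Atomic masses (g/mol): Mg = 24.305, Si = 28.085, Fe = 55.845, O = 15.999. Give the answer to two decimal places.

M((Mg₀.₅₇Fe₀.₄₃)₂Si₂O₆) = 227.898 g/mol.
Fe contributes 0.86 × 55.845 = 48.027 g per mole.
48.027/227.898 = 0.2107 → 21.07%.

21.07 weight percent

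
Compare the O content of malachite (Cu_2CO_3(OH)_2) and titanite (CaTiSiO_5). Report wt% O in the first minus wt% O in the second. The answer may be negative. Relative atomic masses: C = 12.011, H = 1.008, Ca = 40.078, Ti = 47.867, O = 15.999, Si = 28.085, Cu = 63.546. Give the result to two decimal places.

O in Cu_2CO_3(OH)_2: molar mass 221.114 g/mol; 5×15.999 = 79.995 g → 36.18 wt%.
O in CaTiSiO_5: molar mass 196.025 g/mol; 5×15.999 = 79.995 g → 40.81 wt%.
Difference = 36.18 − 40.81 = -4.63 percentage points.

-4.63 percentage points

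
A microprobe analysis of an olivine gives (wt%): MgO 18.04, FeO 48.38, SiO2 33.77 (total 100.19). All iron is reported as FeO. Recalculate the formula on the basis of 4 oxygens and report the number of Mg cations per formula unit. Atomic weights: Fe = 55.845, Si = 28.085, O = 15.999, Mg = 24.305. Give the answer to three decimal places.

MgO: 18.04/40.304 = 0.44760 mol → 0.44760 mol Mg, 0.44760 mol O.
FeO: 48.38/71.844 = 0.67340 mol → 0.67340 mol Fe, 0.67340 mol O.
SiO2: 33.77/60.083 = 0.56206 mol → 0.56206 mol Si, 1.12412 mol O.
Total oxygen = 2.24512 mol. Normalization factor = 4/2.24512 = 1.78164.
Mg per 4 O = 0.44760 × 1.78164 = 0.797.

0.797 Mg apfu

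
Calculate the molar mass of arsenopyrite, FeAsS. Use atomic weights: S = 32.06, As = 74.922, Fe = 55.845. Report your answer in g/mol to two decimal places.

162.83 g/mol

The formula mass is the sum 1*55.845 + 1*74.922 + 1*32.06.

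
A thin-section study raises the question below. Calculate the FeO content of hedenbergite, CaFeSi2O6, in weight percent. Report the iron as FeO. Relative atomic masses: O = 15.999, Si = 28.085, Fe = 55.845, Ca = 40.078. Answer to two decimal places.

28.96 wt%

M(CaFeSi2O6) = 248.087 g/mol; M(FeO) = 71.844 g/mol.
Moles FeO per formula unit = 1 Fe ÷ 1 = 1.0000.
FeO fraction = (1.0000 × 71.844) / 248.087 = 71.844/248.087 = 0.2896.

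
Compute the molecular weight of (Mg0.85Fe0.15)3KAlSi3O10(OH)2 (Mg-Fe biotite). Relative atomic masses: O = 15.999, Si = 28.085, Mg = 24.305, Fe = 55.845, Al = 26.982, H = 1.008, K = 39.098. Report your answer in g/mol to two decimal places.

M = 2.55·24.305 + 0.45·55.845 + 1·39.098 + 1·26.982 + 3·28.085 + 12·15.999 + 2·1.008

431.45 g/mol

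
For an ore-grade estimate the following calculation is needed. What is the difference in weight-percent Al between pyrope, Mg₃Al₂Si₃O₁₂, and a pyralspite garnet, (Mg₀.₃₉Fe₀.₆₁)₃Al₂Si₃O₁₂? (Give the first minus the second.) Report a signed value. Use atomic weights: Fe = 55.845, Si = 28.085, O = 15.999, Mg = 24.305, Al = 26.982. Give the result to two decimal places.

M(Mg₃Al₂Si₃O₁₂) = 403.122 g/mol, so wt% Al = 53.964/403.122 × 100 = 13.39%.
M((Mg₀.₃₉Fe₀.₆₁)₃Al₂Si₃O₁₂) = 460.840 g/mol, so wt% Al = 53.964/460.840 × 100 = 11.71%.
13.39 − 11.71 = 1.68 pp.

1.68 percentage points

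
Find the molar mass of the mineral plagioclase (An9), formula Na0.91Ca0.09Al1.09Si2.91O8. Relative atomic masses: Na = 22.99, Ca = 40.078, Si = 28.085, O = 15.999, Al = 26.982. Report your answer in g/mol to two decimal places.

263.66 g/mol

M = 0.91·22.99 + 0.09·40.078 + 1.09·26.982 + 2.91·28.085 + 8·15.999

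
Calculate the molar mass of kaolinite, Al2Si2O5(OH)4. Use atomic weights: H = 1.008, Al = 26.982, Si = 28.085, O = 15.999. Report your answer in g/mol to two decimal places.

M = 2(26.982) + 2(28.085) + 9(15.999) + 4(1.008)

258.16 g/mol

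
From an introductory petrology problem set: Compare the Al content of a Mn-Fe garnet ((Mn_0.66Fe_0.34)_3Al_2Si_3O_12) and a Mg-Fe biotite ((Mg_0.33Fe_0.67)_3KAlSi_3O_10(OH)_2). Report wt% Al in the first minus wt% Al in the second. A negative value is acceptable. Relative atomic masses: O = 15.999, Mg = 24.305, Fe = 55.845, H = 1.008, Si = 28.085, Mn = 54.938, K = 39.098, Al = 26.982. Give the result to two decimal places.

Al in (Mn_0.66Fe_0.34)_3Al_2Si_3O_12: molar mass 495.946 g/mol; 2×26.982 = 53.964 g → 10.88 wt%.
Al in (Mg_0.33Fe_0.67)_3KAlSi_3O_10(OH)_2: molar mass 480.649 g/mol; 1×26.982 = 26.982 g → 5.61 wt%.
Difference = 10.88 − 5.61 = 5.27 percentage points.

5.27 percentage points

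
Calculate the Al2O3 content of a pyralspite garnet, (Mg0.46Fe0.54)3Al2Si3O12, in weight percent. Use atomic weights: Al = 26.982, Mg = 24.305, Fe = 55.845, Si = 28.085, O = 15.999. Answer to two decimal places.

22.45 wt%

Molar mass of (Mg0.46Fe0.54)3Al2Si3O12 = 1.38*24.305 + 1.62*55.845 + 2*26.982 + 3*28.085 + 12*15.999 = 454.217 g/mol.
Each formula unit contains 2 Al, equivalent to 2/2 = 1.0000 mol Al2O3.
M(Al2O3) = 2×26.982 + 3×15.999 = 101.961 g/mol.
Mass of Al2O3 per formula unit = 1.0000 × 101.961 = 101.961 g.
Al2O3 wt% = 101.961 / 454.217 × 100 = 22.45%.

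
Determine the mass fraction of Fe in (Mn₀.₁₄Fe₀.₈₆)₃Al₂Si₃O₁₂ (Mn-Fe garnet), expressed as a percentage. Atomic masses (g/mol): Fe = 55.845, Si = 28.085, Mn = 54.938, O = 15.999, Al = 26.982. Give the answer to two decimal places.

Molar mass of (Mn₀.₁₄Fe₀.₈₆)₃Al₂Si₃O₁₂: 0.42*54.938 + 2.58*55.845 + 2*26.982 + 3*28.085 + 12*15.999 = 497.361 g/mol.
Mass of Fe per formula unit: 2.58 × 55.845 = 144.080 g.
Weight fraction Fe = 144.080 / 497.361 = 0.2897.

28.97 wt%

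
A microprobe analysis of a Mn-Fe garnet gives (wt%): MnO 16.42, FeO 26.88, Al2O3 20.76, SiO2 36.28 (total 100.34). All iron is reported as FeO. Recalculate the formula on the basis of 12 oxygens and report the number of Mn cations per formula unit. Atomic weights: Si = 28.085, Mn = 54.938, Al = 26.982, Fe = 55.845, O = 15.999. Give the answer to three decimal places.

MnO: 16.42/70.937 = 0.23147 mol → 0.23147 mol Mn, 0.23147 mol O.
FeO: 26.88/71.844 = 0.37414 mol → 0.37414 mol Fe, 0.37414 mol O.
Al2O3: 20.76/101.961 = 0.20361 mol → 0.40722 mol Al, 0.61083 mol O.
SiO2: 36.28/60.083 = 0.60383 mol → 0.60383 mol Si, 1.20766 mol O.
Total oxygen = 2.42410 mol. Normalization factor = 12/2.42410 = 4.95029.
Mn per 12 O = 0.23147 × 4.95029 = 1.146.

1.146 Mn apfu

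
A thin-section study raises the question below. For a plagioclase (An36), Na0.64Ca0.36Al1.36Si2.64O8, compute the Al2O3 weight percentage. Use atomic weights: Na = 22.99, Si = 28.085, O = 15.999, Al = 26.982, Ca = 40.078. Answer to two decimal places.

Molar mass of Na0.64Ca0.36Al1.36Si2.64O8 = 0.64·22.99 + 0.36·40.078 + 1.36·26.982 + 2.64·28.085 + 8·15.999 = 267.974 g/mol.
Each formula unit contains 1.36 Al, equivalent to 1.36/2 = 0.6800 mol Al2O3.
M(Al2O3) = 2×26.982 + 3×15.999 = 101.961 g/mol.
Mass of Al2O3 per formula unit = 0.6800 × 101.961 = 69.333 g.
Al2O3 wt% = 69.333 / 267.974 × 100 = 25.87%.

25.87 wt%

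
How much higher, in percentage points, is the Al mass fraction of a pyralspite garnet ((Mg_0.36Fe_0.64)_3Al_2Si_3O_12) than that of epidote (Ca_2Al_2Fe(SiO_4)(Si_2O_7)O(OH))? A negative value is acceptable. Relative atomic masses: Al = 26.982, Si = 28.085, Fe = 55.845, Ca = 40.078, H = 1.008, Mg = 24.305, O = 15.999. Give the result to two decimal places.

0.47 percentage points

First mineral: 53.964 g Al in 463.679 g formula = 11.64 wt% Al.
Second mineral: 53.964 g Al in 483.215 g formula = 11.17 wt% Al.
11.64% − 11.17% gives a difference of 0.47 percentage points.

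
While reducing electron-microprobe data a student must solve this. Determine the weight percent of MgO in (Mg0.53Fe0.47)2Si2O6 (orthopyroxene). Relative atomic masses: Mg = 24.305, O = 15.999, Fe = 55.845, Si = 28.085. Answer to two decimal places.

M((Mg0.53Fe0.47)2Si2O6) = 230.422 g/mol; M(MgO) = 40.304 g/mol.
Moles MgO per formula unit = 1.06 Mg ÷ 1 = 1.0600.
MgO fraction = (1.0600 × 40.304) / 230.422 = 42.722/230.422 = 0.1854.

18.54 wt%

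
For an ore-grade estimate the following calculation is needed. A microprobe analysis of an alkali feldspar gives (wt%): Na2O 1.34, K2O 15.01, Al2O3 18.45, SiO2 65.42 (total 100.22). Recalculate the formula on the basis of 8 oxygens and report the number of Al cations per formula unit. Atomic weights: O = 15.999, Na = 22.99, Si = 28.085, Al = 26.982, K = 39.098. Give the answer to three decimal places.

1.34 wt% Na2O ÷ 61.979 g/mol = 0.02162 mol, giving 0.04324 Na and 0.02162 O.
15.01 wt% K2O ÷ 94.195 g/mol = 0.15935 mol, giving 0.31870 K and 0.15935 O.
18.45 wt% Al2O3 ÷ 101.961 g/mol = 0.18095 mol, giving 0.36190 Al and 0.54285 O.
65.42 wt% SiO2 ÷ 60.083 g/mol = 1.08883 mol, giving 1.08883 Si and 2.17766 O.
Oxygen sums to 2.90148; scaling by 8/2.90148 = 2.75721 puts the formula on 8 O.
Al: 0.36190 × 2.75721 = 0.998 atoms per formula unit.

0.998 Al apfu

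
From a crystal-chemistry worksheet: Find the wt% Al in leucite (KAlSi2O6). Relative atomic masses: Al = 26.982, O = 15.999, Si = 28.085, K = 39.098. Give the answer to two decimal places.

Formula mass = 1×39.098 + 1×26.982 + 2×28.085 + 6×15.999 = 218.244 g/mol, of which 26.982 g is Al.
So Al makes up 26.982/218.244 = 0.1236 of the mass, i.e. 12.36%.

12.36 mass %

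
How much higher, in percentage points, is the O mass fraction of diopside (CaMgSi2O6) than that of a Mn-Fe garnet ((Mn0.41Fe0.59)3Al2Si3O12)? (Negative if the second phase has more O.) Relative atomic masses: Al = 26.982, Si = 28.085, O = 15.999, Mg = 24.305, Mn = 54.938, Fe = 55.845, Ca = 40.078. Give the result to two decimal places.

5.67 percentage points

M(CaMgSi2O6) = 216.547 g/mol, so wt% O = 95.994/216.547 × 100 = 44.33%.
M((Mn0.41Fe0.59)3Al2Si3O12) = 496.626 g/mol, so wt% O = 191.988/496.626 × 100 = 38.66%.
44.33 − 38.66 = 5.67 pp.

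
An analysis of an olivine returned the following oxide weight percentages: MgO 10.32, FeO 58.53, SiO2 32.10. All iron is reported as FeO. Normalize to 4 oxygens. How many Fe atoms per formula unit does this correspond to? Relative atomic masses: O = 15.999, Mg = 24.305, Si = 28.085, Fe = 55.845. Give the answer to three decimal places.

MgO: 10.32/40.304 = 0.25605 mol → 0.25605 mol Mg, 0.25605 mol O.
FeO: 58.53/71.844 = 0.81468 mol → 0.81468 mol Fe, 0.81468 mol O.
SiO2: 32.10/60.083 = 0.53426 mol → 0.53426 mol Si, 1.06852 mol O.
Total oxygen = 2.13925 mol. Normalization factor = 4/2.13925 = 1.86981.
Fe per 4 O = 0.81468 × 1.86981 = 1.523.

1.523 Fe apfu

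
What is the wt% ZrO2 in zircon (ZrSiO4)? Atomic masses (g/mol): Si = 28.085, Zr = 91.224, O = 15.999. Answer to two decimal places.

67.22 wt%

Formula mass = 183.305 g/mol.
1 Zr → 1.0000 mol ZrO2 per formula unit; M(ZrO2) = 123.222, so ZrO2 mass = 123.222 g.
123.222/183.305 × 100 = 67.22 wt%.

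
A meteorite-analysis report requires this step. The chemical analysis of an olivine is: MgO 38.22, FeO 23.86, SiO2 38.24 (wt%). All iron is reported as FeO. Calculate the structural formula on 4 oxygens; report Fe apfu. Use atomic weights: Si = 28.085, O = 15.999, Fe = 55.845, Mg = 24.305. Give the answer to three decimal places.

0.520 Fe apfu

MgO (M=40.304): mol = 0.94829; Mg = 0.94829, O = 0.94829.
FeO (M=71.844): mol = 0.33211; Fe = 0.33211, O = 0.33211.
SiO2 (M=60.083): mol = 0.63645; Si = 0.63645, O = 1.27290.
ΣO = 2.55330; factor = 4/ΣO = 1.56660.
Fe apfu = 0.33211 × 1.56660 = 0.520.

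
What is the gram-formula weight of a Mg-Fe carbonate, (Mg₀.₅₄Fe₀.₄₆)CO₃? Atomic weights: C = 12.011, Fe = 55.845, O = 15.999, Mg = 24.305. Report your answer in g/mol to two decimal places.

The formula mass is the sum 0.54·24.305 + 0.46·55.845 + 1·12.011 + 3·15.999.

98.82 g/mol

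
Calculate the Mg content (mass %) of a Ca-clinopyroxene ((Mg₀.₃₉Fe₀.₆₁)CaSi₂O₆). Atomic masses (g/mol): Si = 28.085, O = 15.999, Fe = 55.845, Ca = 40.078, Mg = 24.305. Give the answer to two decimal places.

4.02 mass %

Formula mass = 0.39·24.305 + 0.61·55.845 + 1·40.078 + 2·28.085 + 6·15.999 = 235.786 g/mol, of which 9.479 g is Mg.
So Mg makes up 9.479/235.786 = 0.0402 of the mass, i.e. 4.02%.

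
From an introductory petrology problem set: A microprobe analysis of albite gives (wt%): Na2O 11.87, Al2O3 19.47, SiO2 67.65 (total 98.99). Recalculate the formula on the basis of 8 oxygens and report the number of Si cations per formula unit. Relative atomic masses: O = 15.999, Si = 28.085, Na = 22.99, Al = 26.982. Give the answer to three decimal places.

2.986 Si apfu

Na2O: 11.87/61.979 = 0.19152 mol → 0.38304 mol Na, 0.19152 mol O.
Al2O3: 19.47/101.961 = 0.19096 mol → 0.38192 mol Al, 0.57288 mol O.
SiO2: 67.65/60.083 = 1.12594 mol → 1.12594 mol Si, 2.25188 mol O.
Total oxygen = 3.01628 mol. Normalization factor = 8/3.01628 = 2.65227.
Si per 8 O = 1.12594 × 2.65227 = 2.986.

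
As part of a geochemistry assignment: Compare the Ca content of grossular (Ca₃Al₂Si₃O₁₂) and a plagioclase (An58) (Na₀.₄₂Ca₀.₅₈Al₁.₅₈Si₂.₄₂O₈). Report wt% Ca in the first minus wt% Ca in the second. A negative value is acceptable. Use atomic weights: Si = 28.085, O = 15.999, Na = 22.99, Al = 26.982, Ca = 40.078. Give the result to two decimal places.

18.13 percentage points

First mineral: 120.234 g Ca in 450.441 g formula = 26.69 wt% Ca.
Second mineral: 23.245 g Ca in 271.490 g formula = 8.56 wt% Ca.
26.69% − 8.56% gives a difference of 18.13 percentage points.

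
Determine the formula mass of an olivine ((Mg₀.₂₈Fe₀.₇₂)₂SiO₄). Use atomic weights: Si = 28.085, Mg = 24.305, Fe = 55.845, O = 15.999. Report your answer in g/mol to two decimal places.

186.11 g/mol

The formula mass is the sum 0.56·24.305 + 1.44·55.845 + 1·28.085 + 4·15.999.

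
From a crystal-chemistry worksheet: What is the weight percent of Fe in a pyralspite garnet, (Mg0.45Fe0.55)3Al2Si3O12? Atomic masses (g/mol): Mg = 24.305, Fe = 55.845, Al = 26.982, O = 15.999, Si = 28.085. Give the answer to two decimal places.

Formula mass = 1.35*24.305 + 1.65*55.845 + 2*26.982 + 3*28.085 + 12*15.999 = 455.163 g/mol, of which 92.144 g is Fe.
So Fe makes up 92.144/455.163 = 0.2024 of the mass, i.e. 20.24%.

20.24 wt%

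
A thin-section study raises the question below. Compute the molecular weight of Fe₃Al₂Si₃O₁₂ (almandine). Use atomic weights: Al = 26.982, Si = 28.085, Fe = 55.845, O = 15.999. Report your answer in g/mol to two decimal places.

497.74 g/mol

Fe: 3 × 55.845 = 167.5350
Al: 2 × 26.982 = 53.9640
Si: 3 × 28.085 = 84.2550
O: 12 × 15.999 = 191.9880
Summing the contributions gives the formula mass.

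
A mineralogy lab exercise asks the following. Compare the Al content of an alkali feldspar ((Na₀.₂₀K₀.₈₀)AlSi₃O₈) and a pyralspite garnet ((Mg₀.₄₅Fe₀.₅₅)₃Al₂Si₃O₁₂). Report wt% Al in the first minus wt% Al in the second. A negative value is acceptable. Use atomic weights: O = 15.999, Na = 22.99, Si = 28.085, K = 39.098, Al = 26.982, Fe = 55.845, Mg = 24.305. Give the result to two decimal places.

Al in (Na₀.₂₀K₀.₈₀)AlSi₃O₈: molar mass 275.105 g/mol; 1×26.982 = 26.982 g → 9.81 wt%.
Al in (Mg₀.₄₅Fe₀.₅₅)₃Al₂Si₃O₁₂: molar mass 455.163 g/mol; 2×26.982 = 53.964 g → 11.86 wt%.
Difference = 9.81 − 11.86 = -2.05 percentage points.

-2.05 percentage points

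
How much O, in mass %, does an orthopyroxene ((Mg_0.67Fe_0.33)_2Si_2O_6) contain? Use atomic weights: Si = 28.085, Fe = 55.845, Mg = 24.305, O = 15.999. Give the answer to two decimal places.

43.32 mass %

Molar mass of (Mg_0.67Fe_0.33)_2Si_2O_6: 1.34×24.305 + 0.66×55.845 + 2×28.085 + 6×15.999 = 221.590 g/mol.
Mass of O per formula unit: 6 × 15.999 = 95.994 g.
Weight fraction O = 95.994 / 221.590 = 0.4332.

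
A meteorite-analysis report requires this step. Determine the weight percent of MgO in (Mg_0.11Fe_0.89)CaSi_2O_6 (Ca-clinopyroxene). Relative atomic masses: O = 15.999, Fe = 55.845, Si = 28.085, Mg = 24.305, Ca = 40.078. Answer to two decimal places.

Formula mass = 244.618 g/mol.
0.11 Mg → 0.1100 mol MgO per formula unit; M(MgO) = 40.304, so MgO mass = 4.433 g.
4.433/244.618 × 100 = 1.81 wt%.

1.81 wt%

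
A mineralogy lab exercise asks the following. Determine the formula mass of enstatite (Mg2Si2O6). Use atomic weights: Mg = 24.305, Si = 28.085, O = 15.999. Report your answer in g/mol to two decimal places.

Mg: 2 × 24.305 = 48.6100
Si: 2 × 28.085 = 56.1700
O: 6 × 15.999 = 95.9940
Summing the contributions gives the formula mass.

200.77 g/mol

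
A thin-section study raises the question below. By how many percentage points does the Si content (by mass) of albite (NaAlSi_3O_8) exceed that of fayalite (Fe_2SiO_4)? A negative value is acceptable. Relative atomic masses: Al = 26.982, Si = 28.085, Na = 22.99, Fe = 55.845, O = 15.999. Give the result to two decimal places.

18.35 percentage points

First mineral: 84.255 g Si in 262.219 g formula = 32.13 wt% Si.
Second mineral: 28.085 g Si in 203.771 g formula = 13.78 wt% Si.
32.13% − 13.78% gives a difference of 18.35 percentage points.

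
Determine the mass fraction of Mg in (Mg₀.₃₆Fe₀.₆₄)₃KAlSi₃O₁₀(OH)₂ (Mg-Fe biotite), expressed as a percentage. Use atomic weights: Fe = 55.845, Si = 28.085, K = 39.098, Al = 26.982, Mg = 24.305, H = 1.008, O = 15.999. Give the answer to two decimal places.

M((Mg₀.₃₆Fe₀.₆₄)₃KAlSi₃O₁₀(OH)₂) = 477.811 g/mol.
Mg contributes 1.08 × 24.305 = 26.249 g per mole.
26.249/477.811 = 0.0549 → 5.49%.

5.49 mass %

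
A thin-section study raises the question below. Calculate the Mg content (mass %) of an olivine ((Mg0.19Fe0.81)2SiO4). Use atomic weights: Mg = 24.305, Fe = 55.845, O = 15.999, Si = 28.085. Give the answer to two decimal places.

4.82 mass %

Formula mass = 0.38×24.305 + 1.62×55.845 + 1×28.085 + 4×15.999 = 191.786 g/mol, of which 9.236 g is Mg.
So Mg makes up 9.236/191.786 = 0.0482 of the mass, i.e. 4.82%.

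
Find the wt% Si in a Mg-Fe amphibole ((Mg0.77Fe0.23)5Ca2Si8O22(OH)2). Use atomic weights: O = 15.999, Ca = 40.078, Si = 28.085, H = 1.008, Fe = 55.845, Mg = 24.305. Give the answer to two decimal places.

26.48 mass %

Formula mass = 3.85×24.305 + 1.15×55.845 + 2×40.078 + 8×28.085 + 24×15.999 + 2×1.008 = 848.624 g/mol, of which 224.680 g is Si.
So Si makes up 224.680/848.624 = 0.2648 of the mass, i.e. 26.48%.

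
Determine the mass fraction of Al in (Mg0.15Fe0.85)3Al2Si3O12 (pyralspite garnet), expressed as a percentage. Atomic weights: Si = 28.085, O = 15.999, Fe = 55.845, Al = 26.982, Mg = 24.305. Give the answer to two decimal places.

11.16 mass %

Molar mass of (Mg0.15Fe0.85)3Al2Si3O12: 0.45×24.305 + 2.55×55.845 + 2×26.982 + 3×28.085 + 12×15.999 = 483.549 g/mol.
Mass of Al per formula unit: 2 × 26.982 = 53.964 g.
Weight fraction Al = 53.964 / 483.549 = 0.1116.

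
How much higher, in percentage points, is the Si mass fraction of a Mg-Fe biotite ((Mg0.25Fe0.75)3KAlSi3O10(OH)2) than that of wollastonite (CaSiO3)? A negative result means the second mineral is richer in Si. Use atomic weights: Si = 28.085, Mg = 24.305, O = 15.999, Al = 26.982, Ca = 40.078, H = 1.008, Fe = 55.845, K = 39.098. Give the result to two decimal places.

Si in (Mg0.25Fe0.75)3KAlSi3O10(OH)2: molar mass 488.219 g/mol; 3×28.085 = 84.255 g → 17.26 wt%.
Si in CaSiO3: molar mass 116.160 g/mol; 1×28.085 = 28.085 g → 24.18 wt%.
Difference = 17.26 − 24.18 = -6.92 percentage points.

-6.92 percentage points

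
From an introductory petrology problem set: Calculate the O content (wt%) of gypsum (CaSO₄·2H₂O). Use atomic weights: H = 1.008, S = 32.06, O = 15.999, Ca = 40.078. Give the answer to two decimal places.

M(CaSO₄·2H₂O) = 172.164 g/mol.
O contributes 6 × 15.999 = 95.994 g per mole.
95.994/172.164 = 0.5576 → 55.76%.

55.76 wt%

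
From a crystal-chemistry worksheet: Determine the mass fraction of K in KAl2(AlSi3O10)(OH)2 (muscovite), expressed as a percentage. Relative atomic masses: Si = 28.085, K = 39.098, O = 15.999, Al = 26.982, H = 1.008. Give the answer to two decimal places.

9.82 weight percent

M(KAl2(AlSi3O10)(OH)2) = 398.303 g/mol.
K contributes 1 × 39.098 = 39.098 g per mole.
39.098/398.303 = 0.0982 → 9.82%.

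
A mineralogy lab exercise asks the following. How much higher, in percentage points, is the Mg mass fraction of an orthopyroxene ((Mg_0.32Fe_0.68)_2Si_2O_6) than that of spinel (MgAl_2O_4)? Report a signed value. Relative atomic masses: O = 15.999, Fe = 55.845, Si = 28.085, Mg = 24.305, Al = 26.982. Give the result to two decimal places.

First mineral: 15.555 g Mg in 243.668 g formula = 6.38 wt% Mg.
Second mineral: 24.305 g Mg in 142.265 g formula = 17.08 wt% Mg.
6.38% − 17.08% gives a difference of -10.70 percentage points.

-10.70 percentage points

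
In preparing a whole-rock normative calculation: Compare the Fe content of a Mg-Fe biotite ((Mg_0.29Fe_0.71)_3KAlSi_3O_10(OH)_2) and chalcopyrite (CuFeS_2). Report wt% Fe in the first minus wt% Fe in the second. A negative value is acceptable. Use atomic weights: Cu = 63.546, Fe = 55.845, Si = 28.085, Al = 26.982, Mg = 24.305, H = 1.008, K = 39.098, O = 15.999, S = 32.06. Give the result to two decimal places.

M((Mg_0.29Fe_0.71)_3KAlSi_3O_10(OH)_2) = 484.434 g/mol, so wt% Fe = 118.950/484.434 × 100 = 24.55%.
M(CuFeS_2) = 183.511 g/mol, so wt% Fe = 55.845/183.511 × 100 = 30.43%.
24.55 − 30.43 = -5.88 pp.

-5.88 percentage points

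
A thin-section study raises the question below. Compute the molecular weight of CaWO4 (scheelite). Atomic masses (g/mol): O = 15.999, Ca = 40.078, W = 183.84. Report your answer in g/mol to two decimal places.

287.91 g/mol

Ca: 1 × 40.078 = 40.0780
W: 1 × 183.84 = 183.8400
O: 4 × 15.999 = 63.9960
Summing the contributions gives the formula mass.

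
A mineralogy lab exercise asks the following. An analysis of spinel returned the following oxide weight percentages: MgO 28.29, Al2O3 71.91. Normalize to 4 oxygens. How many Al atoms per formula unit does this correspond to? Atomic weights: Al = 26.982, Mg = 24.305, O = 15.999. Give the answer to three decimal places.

MgO: 28.29/40.304 = 0.70192 mol → 0.70192 mol Mg, 0.70192 mol O.
Al2O3: 71.91/101.961 = 0.70527 mol → 1.41054 mol Al, 2.11581 mol O.
Total oxygen = 2.81773 mol. Normalization factor = 4/2.81773 = 1.41958.
Al per 4 O = 1.41054 × 1.41958 = 2.002.

2.002 Al apfu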